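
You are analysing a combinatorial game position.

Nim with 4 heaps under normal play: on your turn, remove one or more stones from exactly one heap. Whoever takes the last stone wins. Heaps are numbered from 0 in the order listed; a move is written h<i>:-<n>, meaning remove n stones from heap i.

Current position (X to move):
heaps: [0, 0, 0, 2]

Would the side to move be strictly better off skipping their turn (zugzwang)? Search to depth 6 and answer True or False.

zugzwang((0,0,0,2), X) = False

ply 1, X at (0,0,0,2) | h3:-1=-1→(0,0,0,1); h3:-2=+1→(0,0,0,0)*
ply 2: (0,0,0,0) is terminal -1 (O); from (0,0,0,2) depth 6
if X skipped the turn, O would face:
~ ply 1, O at (0,0,0,2) | h3:-1=-1→(0,0,0,1); h3:-2=+1→(0,0,0,0)*
~ ply 2: (0,0,0,0) is terminal -1 (X); from (0,0,0,2) depth 6
compare (X): move=+1 vs pass=-1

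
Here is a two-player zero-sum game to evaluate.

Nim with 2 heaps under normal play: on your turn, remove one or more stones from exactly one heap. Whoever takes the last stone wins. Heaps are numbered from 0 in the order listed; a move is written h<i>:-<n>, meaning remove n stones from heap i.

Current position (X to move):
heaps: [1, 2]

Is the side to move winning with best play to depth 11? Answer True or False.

X winning at [(1,2)]: True

ply 1, X at (1,2) | h0:-1=-1→(0,2); h1:-1=+1→(1,1)*; h1:-2=-1→(1,0)
ply 2, O at (1,1) | h0:-1=-1→(0,1)*; h1:-1=-1→(1,0)
ply 3, X at (0,1) | h1:-1=+1→(0,0)*
ply 4: (0,0) is terminal -1 (O); from (1,2) depth 11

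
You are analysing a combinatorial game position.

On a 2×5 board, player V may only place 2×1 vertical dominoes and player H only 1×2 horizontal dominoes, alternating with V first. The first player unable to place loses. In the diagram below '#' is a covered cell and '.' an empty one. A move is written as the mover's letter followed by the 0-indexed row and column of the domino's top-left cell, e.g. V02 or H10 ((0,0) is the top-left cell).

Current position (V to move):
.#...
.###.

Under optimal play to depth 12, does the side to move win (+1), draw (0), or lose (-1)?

value(.#.../.###., V) = +1

p1 V@[.#.../.###.]: V00[##.../####.]-1 V04[.#..#/.####]+1*
p2 H@[.#..#/.####]: H02[.####/.####]-1*
p3 V@[.####/.####]: V00[#####/#####]+1*
p4 H@[#####/#####] terminal -1; root [.#.../.###.] d12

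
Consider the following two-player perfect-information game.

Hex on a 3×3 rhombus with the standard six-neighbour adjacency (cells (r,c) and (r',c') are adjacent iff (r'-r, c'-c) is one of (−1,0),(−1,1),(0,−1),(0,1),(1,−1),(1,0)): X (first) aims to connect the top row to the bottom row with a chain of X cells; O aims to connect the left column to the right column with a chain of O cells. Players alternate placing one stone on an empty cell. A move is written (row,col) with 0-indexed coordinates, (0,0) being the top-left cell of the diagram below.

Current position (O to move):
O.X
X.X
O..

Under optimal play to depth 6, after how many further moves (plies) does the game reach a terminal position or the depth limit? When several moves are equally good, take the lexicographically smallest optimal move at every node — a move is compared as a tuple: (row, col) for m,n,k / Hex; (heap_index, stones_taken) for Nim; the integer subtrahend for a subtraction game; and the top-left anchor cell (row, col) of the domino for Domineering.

ply 1, O at O.X/X.X/O.. | (0,1)=-1→OOX/X.X/O..*; (1,1)=-1→O.X/XOX/O..; (2,1)=-1→O.X/X.X/OO.; (2,2)=-1→O.X/X.X/O.O
ply 2, X at OOX/X.X/O.. | (1,1)=+1→OOX/XXX/O..*; (2,1)=+1→OOX/X.X/OX.; (2,2)=+1→OOX/X.X/O.X
ply 3, O at OOX/XXX/O.. | (2,1)=-1→OOX/XXX/OO.*; (2,2)=-1→OOX/XXX/O.O
ply 4, X at OOX/XXX/OO. | (2,2)=+1→OOX/XXX/OOX*
ply 5: OOX/XXX/OOX is terminal -1 (O); from O.X/X.X/O.. depth 6

PV length from [O.X/X.X/O..]: 4 plies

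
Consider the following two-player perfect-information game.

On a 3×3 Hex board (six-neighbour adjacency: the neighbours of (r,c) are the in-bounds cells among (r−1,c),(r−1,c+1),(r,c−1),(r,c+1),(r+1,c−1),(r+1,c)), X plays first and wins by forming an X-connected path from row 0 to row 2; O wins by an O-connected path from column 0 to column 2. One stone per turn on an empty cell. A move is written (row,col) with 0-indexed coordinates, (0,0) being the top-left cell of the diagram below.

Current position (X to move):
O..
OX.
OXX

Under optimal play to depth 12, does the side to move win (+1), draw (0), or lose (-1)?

[O../OX./OXX] X move#1: (0,1):+1/OX./OX./OXX*, (0,2):+1/O.X/OX./OXX, (1,2):+1/O../OXX/OXX
[OX./OX./OXX] end (terminal -1, O#2); searched O../OX./OXX to 12

value(O../OX./OXX, X) = +1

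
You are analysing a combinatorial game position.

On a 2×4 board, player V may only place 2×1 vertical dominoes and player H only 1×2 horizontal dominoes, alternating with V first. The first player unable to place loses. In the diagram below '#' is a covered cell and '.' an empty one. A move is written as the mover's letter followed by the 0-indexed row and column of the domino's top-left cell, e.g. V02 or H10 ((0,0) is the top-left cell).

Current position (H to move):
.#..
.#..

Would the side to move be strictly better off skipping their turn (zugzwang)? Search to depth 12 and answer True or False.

zugzwang(.#../.#.., H) = False

[.#../.#..] H move#1: H02:+1/.###/.#..*, H12:+1/.#../.###
[.###/.#..] V move#2: V00:-1/####/##..*
[####/##..] H move#3: H12:+1/####/####*
[####/####] end (terminal -1, V#4); searched .#../.#.. to 12
pass branch (V moves first from the same position):
  | [.#../.#..] V move#1: V00:-1/##../##.., V02:+1/.##./.##.*, V03:+1/.#.#/.#.#
  | [.##./.##.] end (terminal -1, H#2); searched .#../.#.. to 12
H moving scores +1; H passing scores -1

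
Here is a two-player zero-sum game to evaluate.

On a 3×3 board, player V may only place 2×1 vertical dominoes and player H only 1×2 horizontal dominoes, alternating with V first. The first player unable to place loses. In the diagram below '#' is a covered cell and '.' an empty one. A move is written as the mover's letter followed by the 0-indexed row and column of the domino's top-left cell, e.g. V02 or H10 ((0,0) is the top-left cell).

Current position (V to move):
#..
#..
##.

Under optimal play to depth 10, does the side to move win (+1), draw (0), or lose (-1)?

[#../#../##.] V move#1: V01:+1/##./##./##.*, V02:+1/#.#/#.#/##., V12:-1/#../#.#/###
[##./##./##.] end (terminal -1, H#2); searched #../#../##. to 10

value(#../#../##., V) = +1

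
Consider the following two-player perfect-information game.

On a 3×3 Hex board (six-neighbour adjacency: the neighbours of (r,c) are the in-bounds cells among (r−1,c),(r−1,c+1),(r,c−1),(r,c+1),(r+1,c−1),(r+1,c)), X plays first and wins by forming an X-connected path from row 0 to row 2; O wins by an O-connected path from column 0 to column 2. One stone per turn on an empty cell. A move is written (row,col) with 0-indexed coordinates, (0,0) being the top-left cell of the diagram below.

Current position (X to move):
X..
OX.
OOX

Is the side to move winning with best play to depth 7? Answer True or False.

ply 1, X at X../OX./OOX | (0,1)=-1→XX./OX./OOX; (0,2)=-1→X.X/OX./OOX; (1,2)=+1→X../OXX/OOX*
ply 2, O at X../OXX/OOX | (0,1)=-1→XO./OXX/OOX*; (0,2)=-1→X.O/OXX/OOX
ply 3, X at XO./OXX/OOX | (0,2)=+1→XOX/OXX/OOX*
ply 4: XOX/OXX/OOX is terminal -1 (O); from X../OX./OOX depth 7

X winning at [X../OX./OOX]: True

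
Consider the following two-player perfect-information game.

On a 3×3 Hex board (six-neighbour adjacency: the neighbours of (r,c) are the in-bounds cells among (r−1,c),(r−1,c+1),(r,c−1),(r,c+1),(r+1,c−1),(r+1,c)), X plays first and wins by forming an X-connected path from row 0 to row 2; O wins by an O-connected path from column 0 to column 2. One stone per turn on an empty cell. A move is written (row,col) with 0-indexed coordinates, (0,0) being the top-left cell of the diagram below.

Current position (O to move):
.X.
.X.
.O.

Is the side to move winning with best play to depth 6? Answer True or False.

p1 O@[.X./.X./.O.]: (0,0)[OX./.X./.O.]-1 (0,2)[.XO/.X./.O.]-1 (1,0)[.X./OX./.O.]-1 (1,2)[.X./.XO/.O.]-1 (2,0)[.X./.X./OO.]+1* (2,2)[.X./.X./.OO]-1
p2 X@[.X./.X./OO.]: (0,0)[XX./.X./OO.]-1* (0,2)[.XX/.X./OO.]-1 (1,0)[.X./XX./OO.]-1 (1,2)[.X./.XX/OO.]-1 (2,2)[.X./.X./OOX]-1
p3 O@[XX./.X./OO.]: (0,2)[XXO/.X./OO.]+1* (1,0)[XX./OX./OO.]+1 (1,2)[XX./.XO/OO.]+1 (2,2)[XX./.X./OOO]+1
p4 X@[XXO/.X./OO.]: (1,0)[XXO/XX./OO.]-1* (1,2)[XXO/.XX/OO.]-1 (2,2)[XXO/.X./OOX]-1
p5 O@[XXO/XX./OO.]: (1,2)[XXO/XXO/OO.]+1* (2,2)[XXO/XX./OOO]+1
p6 X@[XXO/XXO/OO.] terminal -1; root [.X./.X./.O.] d6

O winning at [.X./.X./.O.]: True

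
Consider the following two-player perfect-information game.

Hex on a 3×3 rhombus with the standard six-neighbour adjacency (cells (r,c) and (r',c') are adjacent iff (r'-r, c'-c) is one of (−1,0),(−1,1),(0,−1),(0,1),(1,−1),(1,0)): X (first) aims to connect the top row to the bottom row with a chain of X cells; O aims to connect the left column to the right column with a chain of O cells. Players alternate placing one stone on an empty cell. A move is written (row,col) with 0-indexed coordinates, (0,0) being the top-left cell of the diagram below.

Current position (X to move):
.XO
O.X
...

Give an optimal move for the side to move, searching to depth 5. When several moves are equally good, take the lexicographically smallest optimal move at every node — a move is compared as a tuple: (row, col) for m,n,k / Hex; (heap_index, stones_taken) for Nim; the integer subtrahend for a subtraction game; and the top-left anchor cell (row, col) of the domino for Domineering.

[.XO/O.X/...] X move#1: (0,0):-1/XXO/O.X/..., (1,1):+1/.XO/OXX/...*, (2,0):-1/.XO/O.X/X.., (2,1):-1/.XO/O.X/.X., (2,2):-1/.XO/O.X/..X
[.XO/OXX/...] O move#2: (0,0):-1/OXO/OXX/...*, (2,0):-1/.XO/OXX/O.., (2,1):-1/.XO/OXX/.O., (2,2):-1/.XO/OXX/..O
[OXO/OXX/...] X move#3: (2,0):+1/OXO/OXX/X..*, (2,1):+1/OXO/OXX/.X., (2,2):+1/OXO/OXX/..X
[OXO/OXX/X..] end (terminal -1, O#4); searched .XO/O.X/... to 5

X's best at [.XO/O.X/...]: (1,1)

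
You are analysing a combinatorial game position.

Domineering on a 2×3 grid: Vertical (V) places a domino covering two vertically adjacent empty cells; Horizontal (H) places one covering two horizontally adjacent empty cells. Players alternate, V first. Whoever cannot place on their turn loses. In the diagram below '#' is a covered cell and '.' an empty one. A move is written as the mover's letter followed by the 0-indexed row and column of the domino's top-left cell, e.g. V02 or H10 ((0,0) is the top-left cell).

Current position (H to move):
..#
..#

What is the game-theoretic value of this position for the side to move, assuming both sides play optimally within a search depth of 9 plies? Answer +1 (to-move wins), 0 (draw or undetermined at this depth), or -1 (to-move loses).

value(..#/..#, H) = +1

ply 1, H at ..#/..# | H00=+1→###/..#*; H10=+1→..#/###
ply 2: ###/..# is terminal -1 (V); from ..#/..# depth 9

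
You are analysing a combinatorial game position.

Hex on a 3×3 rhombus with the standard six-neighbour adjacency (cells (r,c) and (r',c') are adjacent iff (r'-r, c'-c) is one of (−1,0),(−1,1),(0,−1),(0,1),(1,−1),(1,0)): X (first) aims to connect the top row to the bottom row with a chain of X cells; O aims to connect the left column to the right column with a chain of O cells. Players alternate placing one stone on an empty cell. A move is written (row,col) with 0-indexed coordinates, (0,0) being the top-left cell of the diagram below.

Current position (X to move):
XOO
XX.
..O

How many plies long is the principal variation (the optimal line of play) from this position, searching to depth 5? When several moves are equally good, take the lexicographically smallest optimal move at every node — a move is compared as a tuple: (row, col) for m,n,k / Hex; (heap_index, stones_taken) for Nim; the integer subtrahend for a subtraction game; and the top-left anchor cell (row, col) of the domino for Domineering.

p1 X@[XOO/XX./..O]: (1,2)[XOO/XXX/..O]+1* (2,0)[XOO/XX./X.O]+1 (2,1)[XOO/XX./.XO]+1
p2 O@[XOO/XXX/..O]: (2,0)[XOO/XXX/O.O]-1* (2,1)[XOO/XXX/.OO]-1
p3 X@[XOO/XXX/O.O]: (2,1)[XOO/XXX/OXO]+1*
p4 O@[XOO/XXX/OXO] terminal -1; root [XOO/XX./..O] d5

PV length from [XOO/XX./..O]: 3 plies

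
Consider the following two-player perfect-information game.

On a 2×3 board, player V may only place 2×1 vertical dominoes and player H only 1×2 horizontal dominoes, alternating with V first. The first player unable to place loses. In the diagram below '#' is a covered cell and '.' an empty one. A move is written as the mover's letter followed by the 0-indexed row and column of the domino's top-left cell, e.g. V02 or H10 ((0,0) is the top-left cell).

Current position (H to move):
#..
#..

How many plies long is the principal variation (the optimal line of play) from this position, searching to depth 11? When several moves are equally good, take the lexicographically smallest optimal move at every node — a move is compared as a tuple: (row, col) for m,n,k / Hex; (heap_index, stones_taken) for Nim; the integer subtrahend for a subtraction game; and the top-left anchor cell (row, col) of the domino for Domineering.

[#../#..] H move#1: H01:+1/###/#..*, H11:+1/#../###
[###/#..] end (terminal -1, V#2); searched #../#.. to 11

PV length from [#../#..]: 1 ply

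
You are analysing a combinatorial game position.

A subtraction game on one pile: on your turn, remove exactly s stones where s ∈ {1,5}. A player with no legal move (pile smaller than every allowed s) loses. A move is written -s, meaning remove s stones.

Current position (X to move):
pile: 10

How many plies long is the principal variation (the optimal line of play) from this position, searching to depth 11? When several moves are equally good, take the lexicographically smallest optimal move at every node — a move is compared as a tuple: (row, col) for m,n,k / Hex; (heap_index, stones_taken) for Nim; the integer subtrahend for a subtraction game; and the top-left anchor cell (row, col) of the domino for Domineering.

p1 X@[10]: -1[9]-1* -5[5]-1
p2 O@[9]: -1[8]+1* -5[4]+1
p3 X@[8]: -1[7]-1* -5[3]-1
p4 O@[7]: -1[6]+1* -5[2]+1
p5 X@[6]: -1[5]-1* -5[1]-1
p6 O@[5]: -1[4]+1* -5[0]+1
p7 X@[4]: -1[3]-1*
p8 O@[3]: -1[2]+1*
p9 X@[2]: -1[1]-1*
p10 O@[1]: -1[0]+1*
p11 X@[0] terminal -1; root [10] d11

PV length from [10]: 10 plies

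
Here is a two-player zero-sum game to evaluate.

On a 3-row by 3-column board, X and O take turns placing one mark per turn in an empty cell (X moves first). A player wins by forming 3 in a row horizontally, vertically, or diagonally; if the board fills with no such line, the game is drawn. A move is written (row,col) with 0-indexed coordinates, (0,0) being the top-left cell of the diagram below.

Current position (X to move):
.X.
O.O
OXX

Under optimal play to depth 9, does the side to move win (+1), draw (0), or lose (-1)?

ply 1, X at .X./O.O/OXX | (0,0)=-1→XX./O.O/OXX; (0,2)=-1→.XX/O.O/OXX; (1,1)=+1→.X./OXO/OXX*
ply 2: .X./OXO/OXX is terminal -1 (O); from .X./O.O/OXX depth 9

value(.X./O.O/OXX, X) = +1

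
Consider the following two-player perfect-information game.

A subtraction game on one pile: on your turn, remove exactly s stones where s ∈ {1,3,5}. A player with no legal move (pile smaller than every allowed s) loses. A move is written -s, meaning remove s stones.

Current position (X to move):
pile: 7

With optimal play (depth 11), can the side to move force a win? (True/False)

X winning at [7]: True

[7] X move#1: -1:+1/6*, -3:+1/4, -5:+1/2
[6] O move#2: -1:-1/5*, -3:-1/3, -5:-1/1
[5] X move#3: -1:+1/4*, -3:+1/2, -5:+1/0
[4] O move#4: -1:-1/3*, -3:-1/1
[3] X move#5: -1:+1/2*, -3:+1/0
[2] O move#6: -1:-1/1*
[1] X move#7: -1:+1/0*
[0] end (terminal -1, O#8); searched 7 to 11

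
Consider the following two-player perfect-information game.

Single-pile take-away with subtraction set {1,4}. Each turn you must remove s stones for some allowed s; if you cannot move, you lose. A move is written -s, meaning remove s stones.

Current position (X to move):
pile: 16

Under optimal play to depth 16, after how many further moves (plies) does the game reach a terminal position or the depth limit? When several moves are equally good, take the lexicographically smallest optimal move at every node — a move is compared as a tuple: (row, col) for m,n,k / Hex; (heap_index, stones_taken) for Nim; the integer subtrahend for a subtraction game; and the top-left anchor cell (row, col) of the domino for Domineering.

PV length from [16]: 7 plies

p1 X@[16]: -1[15]+1* -4[12]+1
p2 O@[15]: -1[14]-1* -4[11]-1
p3 X@[14]: -1[13]-1 -4[10]+1*
p4 O@[10]: -1[9]-1* -4[6]-1
p5 X@[9]: -1[8]-1 -4[5]+1*
p6 O@[5]: -1[4]-1* -4[1]-1
p7 X@[4]: -1[3]-1 -4[0]+1*
p8 O@[0] terminal -1; root [16] d16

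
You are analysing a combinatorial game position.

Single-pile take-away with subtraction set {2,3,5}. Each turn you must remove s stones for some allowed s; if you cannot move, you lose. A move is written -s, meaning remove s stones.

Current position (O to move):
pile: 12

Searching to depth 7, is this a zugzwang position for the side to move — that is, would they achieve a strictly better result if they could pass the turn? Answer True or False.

[12] O move#1: -2:-1/10, -3:-1/9, -5:+1/7*
[7] X move#2: -2:-1/5*, -3:-1/4, -5:-1/2
[5] O move#3: -2:-1/3, -3:-1/2, -5:+1/0*
[0] end (terminal -1, X#4); searched 12 to 7
suppose O passes — search the same position with X to move:
pass> [12] X move#1: -2:-1/10, -3:-1/9, -5:+1/7*
pass> [7] O move#2: -2:-1/5*, -3:-1/4, -5:-1/2
pass> [5] X move#3: -2:-1/3, -3:-1/2, -5:+1/0*
pass> [0] end (terminal -1, O#4); searched 12 to 7
for O: play +1, pass -1

zugzwang(12, O) = False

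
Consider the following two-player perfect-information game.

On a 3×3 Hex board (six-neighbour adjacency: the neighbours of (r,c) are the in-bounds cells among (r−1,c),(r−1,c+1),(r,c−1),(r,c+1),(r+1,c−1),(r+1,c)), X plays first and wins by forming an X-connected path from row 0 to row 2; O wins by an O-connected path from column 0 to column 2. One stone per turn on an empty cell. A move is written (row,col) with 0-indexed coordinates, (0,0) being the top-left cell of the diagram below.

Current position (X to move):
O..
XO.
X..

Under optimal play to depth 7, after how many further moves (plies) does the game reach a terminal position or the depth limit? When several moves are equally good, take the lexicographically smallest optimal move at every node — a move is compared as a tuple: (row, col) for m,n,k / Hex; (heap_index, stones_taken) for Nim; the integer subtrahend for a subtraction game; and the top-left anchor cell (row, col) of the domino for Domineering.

ply 1, X at O../XO./X.. | (0,1)=+1→OX./XO./X..*; (0,2)=+1→O.X/XO./X..; (1,2)=+1→O../XOX/X..; (2,1)=-1→O../XO./XX.; (2,2)=-1→O../XO./X.X
ply 2: OX./XO./X.. is terminal -1 (O); from O../XO./X.. depth 7

PV length from [O../XO./X..]: 1 ply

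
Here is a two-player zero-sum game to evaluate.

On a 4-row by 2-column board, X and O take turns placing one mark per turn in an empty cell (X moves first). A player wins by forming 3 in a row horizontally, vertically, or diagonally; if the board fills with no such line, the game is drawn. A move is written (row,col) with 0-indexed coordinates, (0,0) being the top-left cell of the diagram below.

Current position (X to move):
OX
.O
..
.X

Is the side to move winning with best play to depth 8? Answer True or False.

ply 1, X at OX/.O/../.X | (1,0)=+0→OX/XO/../.X*; (2,0)=+0→OX/.O/X./.X; (2,1)=+0→OX/.O/.X/.X; (3,0)=+0→OX/.O/../XX
ply 2, O at OX/XO/../.X | (2,0)=+0→OX/XO/O./.X*; (2,1)=+0→OX/XO/.O/.X; (3,0)=+0→OX/XO/../OX
ply 3, X at OX/XO/O./.X | (2,1)=+0→OX/XO/OX/.X*; (3,0)=+0→OX/XO/O./XX
ply 4, O at OX/XO/OX/.X | (3,0)=+0→OX/XO/OX/OX*
ply 5: OX/XO/OX/OX is terminal +0 (X); from OX/.O/../.X depth 8

X winning at [OX/.O/../.X]: False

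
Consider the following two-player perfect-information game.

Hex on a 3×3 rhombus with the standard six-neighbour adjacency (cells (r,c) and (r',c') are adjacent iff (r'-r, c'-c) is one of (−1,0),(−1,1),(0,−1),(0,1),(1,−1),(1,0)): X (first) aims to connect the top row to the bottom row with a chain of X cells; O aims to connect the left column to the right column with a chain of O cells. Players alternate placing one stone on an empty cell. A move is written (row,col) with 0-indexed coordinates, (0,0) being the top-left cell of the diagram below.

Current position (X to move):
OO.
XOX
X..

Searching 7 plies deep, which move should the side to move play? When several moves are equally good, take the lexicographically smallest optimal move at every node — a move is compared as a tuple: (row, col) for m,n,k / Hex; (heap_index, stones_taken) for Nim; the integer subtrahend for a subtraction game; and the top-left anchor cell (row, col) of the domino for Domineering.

X's best at [OO./XOX/X..]: (0,2)

p1 X@[OO./XOX/X..]: (0,2)[OOX/XOX/X..]+1* (2,1)[OO./XOX/XX.]-1 (2,2)[OO./XOX/X.X]-1
p2 O@[OOX/XOX/X..]: (2,1)[OOX/XOX/XO.]-1* (2,2)[OOX/XOX/X.O]-1
p3 X@[OOX/XOX/XO.]: (2,2)[OOX/XOX/XOX]+1*
p4 O@[OOX/XOX/XOX] terminal -1; root [OO./XOX/X..] d7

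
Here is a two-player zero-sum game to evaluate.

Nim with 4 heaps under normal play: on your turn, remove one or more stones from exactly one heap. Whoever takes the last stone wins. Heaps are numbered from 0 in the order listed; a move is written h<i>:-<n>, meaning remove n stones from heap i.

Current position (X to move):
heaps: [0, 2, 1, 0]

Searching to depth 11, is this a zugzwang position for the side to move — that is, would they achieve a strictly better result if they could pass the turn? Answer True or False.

zugzwang((0,2,1,0), X) = False

ply 1, X at (0,2,1,0) | h1:-1=+1→(0,1,1,0)*; h1:-2=-1→(0,0,1,0); h2:-1=-1→(0,2,0,0)
ply 2, O at (0,1,1,0) | h1:-1=-1→(0,0,1,0)*; h2:-1=-1→(0,1,0,0)
ply 3, X at (0,0,1,0) | h2:-1=+1→(0,0,0,0)*
ply 4: (0,0,0,0) is terminal -1 (O); from (0,2,1,0) depth 11
suppose X passes — search the same position with O to move:
pass> ply 1, O at (0,2,1,0) | h1:-1=+1→(0,1,1,0)*; h1:-2=-1→(0,0,1,0); h2:-1=-1→(0,2,0,0)
pass> ply 2, X at (0,1,1,0) | h1:-1=-1→(0,0,1,0)*; h2:-1=-1→(0,1,0,0)
pass> ply 3, O at (0,0,1,0) | h2:-1=+1→(0,0,0,0)*
pass> ply 4: (0,0,0,0) is terminal -1 (X); from (0,2,1,0) depth 11
for X: play +1, pass -1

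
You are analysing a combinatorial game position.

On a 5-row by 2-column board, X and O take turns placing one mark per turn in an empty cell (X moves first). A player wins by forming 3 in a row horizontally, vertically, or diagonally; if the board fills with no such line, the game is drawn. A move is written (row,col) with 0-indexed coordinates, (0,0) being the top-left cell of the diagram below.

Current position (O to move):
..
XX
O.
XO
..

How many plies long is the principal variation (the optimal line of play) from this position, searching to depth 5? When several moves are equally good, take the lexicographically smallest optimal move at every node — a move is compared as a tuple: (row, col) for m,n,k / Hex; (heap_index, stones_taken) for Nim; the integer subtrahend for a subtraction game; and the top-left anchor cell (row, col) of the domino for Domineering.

PV length from [../XX/O./XO/..]: 5 plies

[../XX/O./XO/..] O move#1: (0,0):+0/O./XX/O./XO/..*, (0,1):+0/.O/XX/O./XO/.., (2,1):+0/../XX/OO/XO/.., (4,0):+0/../XX/O./XO/O., (4,1):+0/../XX/O./XO/.O
[O./XX/O./XO/..] X move#2: (0,1):+0/OX/XX/O./XO/..*, (2,1):+0/O./XX/OX/XO/.., (4,0):+0/O./XX/O./XO/X., (4,1):+0/O./XX/O./XO/.X
[OX/XX/O./XO/..] O move#3: (2,1):+0/OX/XX/OO/XO/..*, (4,0):-1/OX/XX/O./XO/O., (4,1):-1/OX/XX/O./XO/.O
[OX/XX/OO/XO/..] X move#4: (4,0):-1/OX/XX/OO/XO/X., (4,1):+0/OX/XX/OO/XO/.X*
[OX/XX/OO/XO/.X] O move#5: (4,0):+0/OX/XX/OO/XO/OX*
[OX/XX/OO/XO/OX] end (terminal +0, X#6); searched ../XX/O./XO/.. to 5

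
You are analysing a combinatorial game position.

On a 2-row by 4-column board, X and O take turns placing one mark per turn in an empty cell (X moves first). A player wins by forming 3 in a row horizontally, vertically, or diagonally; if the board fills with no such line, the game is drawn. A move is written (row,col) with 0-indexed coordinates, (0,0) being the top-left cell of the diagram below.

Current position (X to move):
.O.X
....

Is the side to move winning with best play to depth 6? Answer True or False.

X winning at [.O.X/....]: False

ply 1, X at .O.X/.... | (0,0)=+0→XO.X/....*; (0,2)=+0→.OXX/....; (1,0)=+0→.O.X/X...; (1,1)=+0→.O.X/.X..; (1,2)=+0→.O.X/..X.; (1,3)=+0→.O.X/...X
ply 2, O at XO.X/.... | (0,2)=+0→XOOX/....*; (1,0)=+0→XO.X/O...; (1,1)=+0→XO.X/.O..; (1,2)=+0→XO.X/..O.; (1,3)=+0→XO.X/...O
ply 3, X at XOOX/.... | (1,0)=+0→XOOX/X...*; (1,1)=+0→XOOX/.X..; (1,2)=+0→XOOX/..X.; (1,3)=+0→XOOX/...X
ply 4, O at XOOX/X... | (1,1)=+0→XOOX/XO..*; (1,2)=+0→XOOX/X.O.; (1,3)=+0→XOOX/X..O
ply 5, X at XOOX/XO.. | (1,2)=+0→XOOX/XOX.*; (1,3)=+0→XOOX/XO.X
ply 6, O at XOOX/XOX. | (1,3)=+0→XOOX/XOXO*
ply 7: XOOX/XOXO is terminal +0 (X); from .O.X/.... depth 6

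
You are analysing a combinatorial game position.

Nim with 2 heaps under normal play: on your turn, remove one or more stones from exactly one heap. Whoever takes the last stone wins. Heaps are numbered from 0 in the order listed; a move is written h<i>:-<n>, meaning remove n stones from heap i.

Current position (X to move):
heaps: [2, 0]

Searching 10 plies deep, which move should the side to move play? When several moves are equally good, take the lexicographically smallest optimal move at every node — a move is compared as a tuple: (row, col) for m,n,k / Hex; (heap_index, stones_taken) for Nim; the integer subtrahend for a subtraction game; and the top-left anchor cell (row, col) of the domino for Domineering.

X's best at [(2,0)]: h0:-2

[(2,0)] X move#1: h0:-1:-1/(1,0), h0:-2:+1/(0,0)*
[(0,0)] end (terminal -1, O#2); searched (2,0) to 10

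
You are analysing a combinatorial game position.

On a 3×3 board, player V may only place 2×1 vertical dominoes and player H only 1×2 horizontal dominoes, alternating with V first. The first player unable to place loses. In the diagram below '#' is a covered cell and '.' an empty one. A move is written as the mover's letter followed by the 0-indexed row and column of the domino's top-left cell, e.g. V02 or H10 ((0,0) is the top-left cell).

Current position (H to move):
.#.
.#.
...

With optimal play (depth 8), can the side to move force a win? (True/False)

H winning at [.#./.#./...]: False

ply 1, H at .#./.#./... | H20=-1→.#./.#./##.*; H21=-1→.#./.#./.##
ply 2, V at .#./.#./##. | V00=+1→##./##./##.*; V02=+1→.##/.##/##.; V12=+1→.#./.##/###
ply 3: ##./##./##. is terminal -1 (H); from .#./.#./... depth 8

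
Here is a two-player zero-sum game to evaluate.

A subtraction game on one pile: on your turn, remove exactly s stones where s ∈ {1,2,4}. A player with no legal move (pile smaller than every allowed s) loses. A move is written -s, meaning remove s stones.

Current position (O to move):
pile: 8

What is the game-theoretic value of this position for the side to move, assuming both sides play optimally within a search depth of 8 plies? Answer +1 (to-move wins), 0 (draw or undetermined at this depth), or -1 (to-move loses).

value(8, O) = +1

ply 1, O at 8 | -1=-1→7; -2=+1→6*; -4=-1→4
ply 2, X at 6 | -1=-1→5*; -2=-1→4; -4=-1→2
ply 3, O at 5 | -1=-1→4; -2=+1→3*; -4=-1→1
ply 4, X at 3 | -1=-1→2*; -2=-1→1
ply 5, O at 2 | -1=-1→1; -2=+1→0*
ply 6: 0 is terminal -1 (X); from 8 depth 8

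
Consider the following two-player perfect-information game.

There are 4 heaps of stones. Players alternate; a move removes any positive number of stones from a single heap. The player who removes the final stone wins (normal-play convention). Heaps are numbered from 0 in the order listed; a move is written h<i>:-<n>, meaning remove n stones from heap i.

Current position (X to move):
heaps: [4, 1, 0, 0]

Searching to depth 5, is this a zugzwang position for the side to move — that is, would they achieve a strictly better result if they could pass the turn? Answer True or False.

[(4,1,0,0)] X move#1: h0:-1:-1/(3,1,0,0), h0:-2:-1/(2,1,0,0), h0:-3:+1/(1,1,0,0)*, h0:-4:-1/(0,1,0,0), h1:-1:-1/(4,0,0,0)
[(1,1,0,0)] O move#2: h0:-1:-1/(0,1,0,0)*, h1:-1:-1/(1,0,0,0)
[(0,1,0,0)] X move#3: h1:-1:+1/(0,0,0,0)*
[(0,0,0,0)] end (terminal -1, O#4); searched (4,1,0,0) to 5
if X skipped the turn, O would face:
~ [(4,1,0,0)] O move#1: h0:-1:-1/(3,1,0,0), h0:-2:-1/(2,1,0,0), h0:-3:+1/(1,1,0,0)*, h0:-4:-1/(0,1,0,0), h1:-1:-1/(4,0,0,0)
~ [(1,1,0,0)] X move#2: h0:-1:-1/(0,1,0,0)*, h1:-1:-1/(1,0,0,0)
~ [(0,1,0,0)] O move#3: h1:-1:+1/(0,0,0,0)*
~ [(0,0,0,0)] end (terminal -1, X#4); searched (4,1,0,0) to 5
compare (X): move=+1 vs pass=-1

zugzwang((4,1,0,0), X) = False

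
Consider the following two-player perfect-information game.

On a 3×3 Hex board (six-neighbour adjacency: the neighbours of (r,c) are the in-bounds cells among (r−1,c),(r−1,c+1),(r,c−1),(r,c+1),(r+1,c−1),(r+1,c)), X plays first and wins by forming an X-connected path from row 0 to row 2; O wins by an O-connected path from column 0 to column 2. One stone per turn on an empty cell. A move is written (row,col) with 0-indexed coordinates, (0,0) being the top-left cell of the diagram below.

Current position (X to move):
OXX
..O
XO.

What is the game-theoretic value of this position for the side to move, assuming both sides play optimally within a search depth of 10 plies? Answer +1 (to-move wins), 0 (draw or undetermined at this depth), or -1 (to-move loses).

ply 1, X at OXX/..O/XO. | (1,0)=+1→OXX/X.O/XO.*; (1,1)=+1→OXX/.XO/XO.; (2,2)=+1→OXX/..O/XOX
ply 2: OXX/X.O/XO. is terminal -1 (O); from OXX/..O/XO. depth 10

value(OXX/..O/XO., X) = +1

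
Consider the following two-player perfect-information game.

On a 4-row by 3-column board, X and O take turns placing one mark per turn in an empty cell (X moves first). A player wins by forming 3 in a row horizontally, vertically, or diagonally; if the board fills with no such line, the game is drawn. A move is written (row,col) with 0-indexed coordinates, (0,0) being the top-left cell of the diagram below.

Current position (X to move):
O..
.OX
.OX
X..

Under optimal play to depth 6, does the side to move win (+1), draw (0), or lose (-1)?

value(O../.OX/.OX/X.., X) = +1

p1 X@[O../.OX/.OX/X..]: (0,1)[OX./.OX/.OX/X..]-1 (0,2)[O.X/.OX/.OX/X..]+1* (1,0)[O../XOX/.OX/X..]-1 (2,0)[O../.OX/XOX/X..]-1 (3,1)[O../.OX/.OX/XX.]-1 (3,2)[O../.OX/.OX/X.X]+1
p2 O@[O.X/.OX/.OX/X..] terminal -1; root [O../.OX/.OX/X..] d6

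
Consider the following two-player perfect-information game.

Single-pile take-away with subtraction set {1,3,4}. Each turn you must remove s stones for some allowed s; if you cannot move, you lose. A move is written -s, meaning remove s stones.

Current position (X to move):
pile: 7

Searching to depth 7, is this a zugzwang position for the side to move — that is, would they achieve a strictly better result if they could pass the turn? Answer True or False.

ply 1, X at 7 | -1=-1→6*; -3=-1→4; -4=-1→3
ply 2, O at 6 | -1=-1→5; -3=-1→3; -4=+1→2*
ply 3, X at 2 | -1=-1→1*
ply 4, O at 1 | -1=+1→0*
ply 5: 0 is terminal -1 (X); from 7 depth 7
if X skipped the turn, O would face:
~ ply 1, O at 7 | -1=-1→6*; -3=-1→4; -4=-1→3
~ ply 2, X at 6 | -1=-1→5; -3=-1→3; -4=+1→2*
~ ply 3, O at 2 | -1=-1→1*
~ ply 4, X at 1 | -1=+1→0*
~ ply 5: 0 is terminal -1 (O); from 7 depth 7
compare (X): move=-1 vs pass=+1

zugzwang(7, X) = True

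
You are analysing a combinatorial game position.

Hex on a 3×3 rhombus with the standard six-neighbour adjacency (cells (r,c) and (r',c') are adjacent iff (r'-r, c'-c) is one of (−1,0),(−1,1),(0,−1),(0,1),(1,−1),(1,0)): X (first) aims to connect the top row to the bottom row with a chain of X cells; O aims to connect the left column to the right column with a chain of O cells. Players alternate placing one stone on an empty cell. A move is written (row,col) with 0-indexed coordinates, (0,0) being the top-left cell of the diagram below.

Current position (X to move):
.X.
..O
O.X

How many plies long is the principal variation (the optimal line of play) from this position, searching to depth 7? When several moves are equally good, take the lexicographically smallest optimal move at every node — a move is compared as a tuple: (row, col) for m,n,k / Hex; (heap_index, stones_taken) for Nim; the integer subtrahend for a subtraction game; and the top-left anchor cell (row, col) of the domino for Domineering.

PV length from [.X./..O/O.X]: 4 plies

p1 X@[.X./..O/O.X]: (0,0)[XX./..O/O.X]-1* (0,2)[.XX/..O/O.X]-1 (1,0)[.X./X.O/O.X]-1 (1,1)[.X./.XO/O.X]-1 (2,1)[.X./..O/OXX]-1
p2 O@[XX./..O/O.X]: (0,2)[XXO/..O/O.X]+1* (1,0)[XX./O.O/O.X]+1 (1,1)[XX./.OO/O.X]+1 (2,1)[XX./..O/OOX]+1
p3 X@[XXO/..O/O.X]: (1,0)[XXO/X.O/O.X]-1* (1,1)[XXO/.XO/O.X]-1 (2,1)[XXO/..O/OXX]-1
p4 O@[XXO/X.O/O.X]: (1,1)[XXO/XOO/O.X]+1* (2,1)[XXO/X.O/OOX]+1
p5 X@[XXO/XOO/O.X] terminal -1; root [.X./..O/O.X] d7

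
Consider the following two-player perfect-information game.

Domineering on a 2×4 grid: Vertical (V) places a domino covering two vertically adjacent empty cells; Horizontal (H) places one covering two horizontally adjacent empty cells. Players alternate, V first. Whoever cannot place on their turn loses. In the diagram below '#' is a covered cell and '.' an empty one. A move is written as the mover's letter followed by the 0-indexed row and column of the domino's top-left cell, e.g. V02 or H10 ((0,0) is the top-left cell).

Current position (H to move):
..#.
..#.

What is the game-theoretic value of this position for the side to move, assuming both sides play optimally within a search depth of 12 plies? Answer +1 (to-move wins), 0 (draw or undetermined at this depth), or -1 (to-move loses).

value(..#./..#., H) = +1

[..#./..#.] H move#1: H00:+1/###./..#.*, H10:+1/..#./###.
[###./..#.] V move#2: V03:-1/####/..##*
[####/..##] H move#3: H10:+1/####/####*
[####/####] end (terminal -1, V#4); searched ..#./..#. to 12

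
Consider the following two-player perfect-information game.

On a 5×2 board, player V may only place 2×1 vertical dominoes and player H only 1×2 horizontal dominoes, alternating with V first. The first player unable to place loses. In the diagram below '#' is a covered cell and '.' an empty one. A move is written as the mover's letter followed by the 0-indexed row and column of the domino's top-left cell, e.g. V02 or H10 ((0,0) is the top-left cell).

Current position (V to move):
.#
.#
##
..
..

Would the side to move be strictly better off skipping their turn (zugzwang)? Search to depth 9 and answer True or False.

p1 V@[.#/.#/##/../..]: V00[##/##/##/../..]-1 V30[.#/.#/##/#./#.]+1* V31[.#/.#/##/.#/.#]+1
p2 H@[.#/.#/##/#./#.] terminal -1; root [.#/.#/##/../..] d9
if V skipped the turn, H would face:
~ p1 H@[.#/.#/##/../..]: H30[.#/.#/##/##/..]+1* H40[.#/.#/##/../##]+1
~ p2 V@[.#/.#/##/##/..]: V00[##/##/##/##/..]-1*
~ p3 H@[##/##/##/##/..]: H40[##/##/##/##/##]+1*
~ p4 V@[##/##/##/##/##] terminal -1; root [.#/.#/##/../..] d9
compare (V): move=+1 vs pass=-1

zugzwang(.#/.#/##/../.., V) = False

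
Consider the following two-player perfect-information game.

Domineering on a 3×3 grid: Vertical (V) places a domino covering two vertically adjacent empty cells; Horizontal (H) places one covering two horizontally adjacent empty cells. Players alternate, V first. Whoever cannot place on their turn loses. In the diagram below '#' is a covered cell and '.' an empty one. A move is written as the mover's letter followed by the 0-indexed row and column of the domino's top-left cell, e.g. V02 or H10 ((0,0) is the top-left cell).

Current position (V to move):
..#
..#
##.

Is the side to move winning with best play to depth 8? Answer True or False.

[..#/..#/##.] V move#1: V00:+1/#.#/#.#/##.*, V01:+1/.##/.##/##.
[#.#/#.#/##.] end (terminal -1, H#2); searched ..#/..#/##. to 8

V winning at [..#/..#/##.]: True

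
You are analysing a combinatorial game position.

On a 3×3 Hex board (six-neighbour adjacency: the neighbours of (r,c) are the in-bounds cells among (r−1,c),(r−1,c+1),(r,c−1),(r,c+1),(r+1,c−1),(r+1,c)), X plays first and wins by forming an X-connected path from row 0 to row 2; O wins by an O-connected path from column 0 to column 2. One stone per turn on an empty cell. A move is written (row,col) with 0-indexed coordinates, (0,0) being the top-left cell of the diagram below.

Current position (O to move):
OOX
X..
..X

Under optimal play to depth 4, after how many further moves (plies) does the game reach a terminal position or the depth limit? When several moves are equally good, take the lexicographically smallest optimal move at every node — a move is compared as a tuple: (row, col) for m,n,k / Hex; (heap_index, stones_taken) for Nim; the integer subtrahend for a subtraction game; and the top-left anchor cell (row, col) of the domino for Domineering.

PV length from [OOX/X../..X]: 2 plies

[OOX/X../..X] O move#1: (1,1):-1/OOX/XO./..X*, (1,2):-1/OOX/X.O/..X, (2,0):-1/OOX/X../O.X, (2,1):-1/OOX/X../.OX
[OOX/XO./..X] X move#2: (1,2):+1/OOX/XOX/..X*, (2,0):-1/OOX/XO./X.X, (2,1):-1/OOX/XO./.XX
[OOX/XOX/..X] end (terminal -1, O#3); searched OOX/X../..X to 4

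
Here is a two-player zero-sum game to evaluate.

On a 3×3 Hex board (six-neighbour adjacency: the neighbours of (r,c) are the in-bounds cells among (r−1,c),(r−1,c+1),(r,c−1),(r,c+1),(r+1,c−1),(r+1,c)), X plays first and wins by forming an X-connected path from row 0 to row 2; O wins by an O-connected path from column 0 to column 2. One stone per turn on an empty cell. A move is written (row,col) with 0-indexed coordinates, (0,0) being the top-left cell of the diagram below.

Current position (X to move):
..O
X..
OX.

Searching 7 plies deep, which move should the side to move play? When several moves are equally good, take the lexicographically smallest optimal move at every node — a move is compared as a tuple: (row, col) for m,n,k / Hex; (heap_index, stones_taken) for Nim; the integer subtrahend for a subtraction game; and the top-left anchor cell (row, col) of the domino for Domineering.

ply 1, X at ..O/X../OX. | (0,0)=-1→X.O/X../OX.; (0,1)=-1→.XO/X../OX.; (1,1)=+1→..O/XX./OX.*; (1,2)=-1→..O/X.X/OX.; (2,2)=-1→..O/X../OXX
ply 2, O at ..O/XX./OX. | (0,0)=-1→O.O/XX./OX.*; (0,1)=-1→.OO/XX./OX.; (1,2)=-1→..O/XXO/OX.; (2,2)=-1→..O/XX./OXO
ply 3, X at O.O/XX./OX. | (0,1)=+1→OXO/XX./OX.*; (1,2)=-1→O.O/XXX/OX.; (2,2)=-1→O.O/XX./OXX
ply 4: OXO/XX./OX. is terminal -1 (O); from ..O/X../OX. depth 7

X's best at [..O/X../OX.]: (1,1)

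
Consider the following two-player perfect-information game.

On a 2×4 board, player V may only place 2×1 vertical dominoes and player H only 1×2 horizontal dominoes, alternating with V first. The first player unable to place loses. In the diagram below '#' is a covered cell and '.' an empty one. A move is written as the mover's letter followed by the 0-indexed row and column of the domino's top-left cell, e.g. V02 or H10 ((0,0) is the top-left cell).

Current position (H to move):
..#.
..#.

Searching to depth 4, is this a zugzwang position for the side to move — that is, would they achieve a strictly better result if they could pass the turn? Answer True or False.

[..#./..#.] H move#1: H00:+1/###./..#.*, H10:+1/..#./###.
[###./..#.] V move#2: V03:-1/####/..##*
[####/..##] H move#3: H10:+1/####/####*
[####/####] end (terminal -1, V#4); searched ..#./..#. to 4
suppose H passes — search the same position with V to move:
pass> [..#./..#.] V move#1: V00:+1/#.#./#.#.*, V01:+1/.##./.##., V03:-1/..##/..##
pass> [#.#./#.#.] end (terminal -1, H#2); searched ..#./..#. to 4
for H: play +1, pass -1

zugzwang(..#./..#., H) = False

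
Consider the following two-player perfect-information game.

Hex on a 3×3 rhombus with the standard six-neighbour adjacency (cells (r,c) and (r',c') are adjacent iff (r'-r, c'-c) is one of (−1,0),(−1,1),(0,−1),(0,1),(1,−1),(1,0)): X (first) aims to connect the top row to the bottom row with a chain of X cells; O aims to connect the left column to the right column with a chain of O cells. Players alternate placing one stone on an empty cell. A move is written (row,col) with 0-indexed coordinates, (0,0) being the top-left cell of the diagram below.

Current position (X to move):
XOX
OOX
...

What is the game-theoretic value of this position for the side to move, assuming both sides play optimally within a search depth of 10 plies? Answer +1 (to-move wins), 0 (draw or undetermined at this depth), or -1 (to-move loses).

p1 X@[XOX/OOX/...]: (2,0)[XOX/OOX/X..]+1* (2,1)[XOX/OOX/.X.]+1 (2,2)[XOX/OOX/..X]+1
p2 O@[XOX/OOX/X..]: (2,1)[XOX/OOX/XO.]-1* (2,2)[XOX/OOX/X.O]-1
p3 X@[XOX/OOX/XO.]: (2,2)[XOX/OOX/XOX]+1*
p4 O@[XOX/OOX/XOX] terminal -1; root [XOX/OOX/...] d10

value(XOX/OOX/..., X) = +1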